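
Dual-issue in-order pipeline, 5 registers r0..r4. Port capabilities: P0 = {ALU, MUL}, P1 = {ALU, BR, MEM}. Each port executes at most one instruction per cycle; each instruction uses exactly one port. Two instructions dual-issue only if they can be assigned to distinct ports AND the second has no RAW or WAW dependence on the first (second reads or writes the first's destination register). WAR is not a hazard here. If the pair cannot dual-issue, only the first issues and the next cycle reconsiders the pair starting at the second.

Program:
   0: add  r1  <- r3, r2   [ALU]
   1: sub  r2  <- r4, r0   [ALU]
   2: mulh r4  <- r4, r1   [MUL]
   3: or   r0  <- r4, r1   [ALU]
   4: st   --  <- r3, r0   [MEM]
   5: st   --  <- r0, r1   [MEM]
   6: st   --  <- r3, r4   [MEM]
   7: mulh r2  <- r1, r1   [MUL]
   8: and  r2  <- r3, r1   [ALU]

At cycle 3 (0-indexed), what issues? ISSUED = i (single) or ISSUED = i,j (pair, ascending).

ISSUED = 4

0. add+sub @i0&i1  | dual
1. mulh @i2  | RAW r4
2. or @i3  | RAW r0
3. st @i4  | no-port MEM/MEM
4. st @i5  | no-port MEM/MEM
5. st+mulh @i6&i7  | dual
6. and @i8  | tail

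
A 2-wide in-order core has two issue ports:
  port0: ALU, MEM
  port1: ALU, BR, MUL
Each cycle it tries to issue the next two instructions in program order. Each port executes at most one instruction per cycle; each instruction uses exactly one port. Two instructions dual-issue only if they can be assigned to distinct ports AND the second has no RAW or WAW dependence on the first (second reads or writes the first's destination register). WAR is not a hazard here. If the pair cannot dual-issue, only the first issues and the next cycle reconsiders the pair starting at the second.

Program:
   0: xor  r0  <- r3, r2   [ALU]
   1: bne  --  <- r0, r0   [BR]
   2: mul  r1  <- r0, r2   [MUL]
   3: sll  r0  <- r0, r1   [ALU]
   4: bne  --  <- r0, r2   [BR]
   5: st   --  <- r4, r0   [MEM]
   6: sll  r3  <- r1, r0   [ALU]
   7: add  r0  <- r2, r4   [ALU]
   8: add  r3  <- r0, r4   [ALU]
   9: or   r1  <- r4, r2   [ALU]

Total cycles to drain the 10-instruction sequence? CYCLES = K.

t=0 i0:xor ; RAW r0
t=1 i1:bne ; no-port BR/MUL
t=2 i2:mul ; RAW r1
t=3 i3:sll ; RAW r0
t=4 i4&i5:bne+st ; pair
t=5 i6&i7:sll+add ; pair
t=6 i8&i9:add+or ; pair

CYCLES = 7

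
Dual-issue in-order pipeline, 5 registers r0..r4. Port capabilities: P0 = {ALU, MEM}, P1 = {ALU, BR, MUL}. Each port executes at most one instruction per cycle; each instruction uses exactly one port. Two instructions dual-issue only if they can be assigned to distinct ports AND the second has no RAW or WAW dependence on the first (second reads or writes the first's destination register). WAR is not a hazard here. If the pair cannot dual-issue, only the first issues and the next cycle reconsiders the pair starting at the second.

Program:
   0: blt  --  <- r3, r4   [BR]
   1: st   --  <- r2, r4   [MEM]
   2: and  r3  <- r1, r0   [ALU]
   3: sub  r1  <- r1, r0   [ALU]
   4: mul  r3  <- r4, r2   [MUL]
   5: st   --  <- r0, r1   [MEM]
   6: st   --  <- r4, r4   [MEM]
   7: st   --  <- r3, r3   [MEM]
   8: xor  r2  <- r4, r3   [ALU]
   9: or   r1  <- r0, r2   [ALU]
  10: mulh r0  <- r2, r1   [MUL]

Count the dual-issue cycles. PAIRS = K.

c0: i0+i1 blt;st  pair
c1: i2+i3 and;sub  pair
c2: i4+i5 mul;st  pair
c3: i6 st  no-port MEM/MEM
c4: i7+i8 st;xor  pair
c5: i9 or  RAW r1
c6: i10 mulh  tail

PAIRS = 4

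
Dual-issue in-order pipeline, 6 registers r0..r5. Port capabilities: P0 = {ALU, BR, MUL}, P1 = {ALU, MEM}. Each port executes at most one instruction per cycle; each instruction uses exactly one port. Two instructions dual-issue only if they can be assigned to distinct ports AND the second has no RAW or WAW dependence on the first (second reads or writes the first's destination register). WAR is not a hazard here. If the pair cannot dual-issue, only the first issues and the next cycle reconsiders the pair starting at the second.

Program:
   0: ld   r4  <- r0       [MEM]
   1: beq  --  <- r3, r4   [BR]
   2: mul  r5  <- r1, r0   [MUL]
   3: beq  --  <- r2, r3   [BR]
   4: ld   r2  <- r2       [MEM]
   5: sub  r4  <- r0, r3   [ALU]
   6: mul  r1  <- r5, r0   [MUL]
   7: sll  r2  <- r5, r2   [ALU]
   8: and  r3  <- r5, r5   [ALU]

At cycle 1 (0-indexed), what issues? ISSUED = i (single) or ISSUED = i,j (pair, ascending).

0. ld @i0  | RAW r4
1. beq @i1  | no-port BR/MUL
2. mul @i2  | no-port MUL/BR
3. beq ld @i3+i4  | pair
4. sub mul @i5+i6  | pair
5. sll and @i7+i8  | pair

ISSUED = 1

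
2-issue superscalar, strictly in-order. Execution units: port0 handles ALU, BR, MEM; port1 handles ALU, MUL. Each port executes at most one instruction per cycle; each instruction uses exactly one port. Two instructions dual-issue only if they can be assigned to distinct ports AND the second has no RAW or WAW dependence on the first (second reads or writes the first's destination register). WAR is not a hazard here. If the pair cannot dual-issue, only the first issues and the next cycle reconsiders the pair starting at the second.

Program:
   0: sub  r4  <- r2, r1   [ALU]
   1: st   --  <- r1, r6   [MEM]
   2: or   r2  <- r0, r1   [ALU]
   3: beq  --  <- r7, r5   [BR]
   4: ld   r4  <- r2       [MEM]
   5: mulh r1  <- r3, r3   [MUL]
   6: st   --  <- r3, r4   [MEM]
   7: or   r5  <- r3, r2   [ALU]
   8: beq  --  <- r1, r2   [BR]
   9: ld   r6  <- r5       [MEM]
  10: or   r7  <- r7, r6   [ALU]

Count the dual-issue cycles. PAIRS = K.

[0] i0,i1  sub.ALU/st.MEM  -- 2-wide
[1] i2,i3  or.ALU/beq.BR  -- 2-wide
[2] i4,i5  ld.MEM/mulh.MUL  -- 2-wide
[3] i6,i7  st.MEM/or.ALU  -- 2-wide
[4] i8  beq.BR  -- no-port BR/MEM
[5] i9  ld.MEM  -- RAW r6
[6] i10  or.ALU  -- tail

PAIRS = 4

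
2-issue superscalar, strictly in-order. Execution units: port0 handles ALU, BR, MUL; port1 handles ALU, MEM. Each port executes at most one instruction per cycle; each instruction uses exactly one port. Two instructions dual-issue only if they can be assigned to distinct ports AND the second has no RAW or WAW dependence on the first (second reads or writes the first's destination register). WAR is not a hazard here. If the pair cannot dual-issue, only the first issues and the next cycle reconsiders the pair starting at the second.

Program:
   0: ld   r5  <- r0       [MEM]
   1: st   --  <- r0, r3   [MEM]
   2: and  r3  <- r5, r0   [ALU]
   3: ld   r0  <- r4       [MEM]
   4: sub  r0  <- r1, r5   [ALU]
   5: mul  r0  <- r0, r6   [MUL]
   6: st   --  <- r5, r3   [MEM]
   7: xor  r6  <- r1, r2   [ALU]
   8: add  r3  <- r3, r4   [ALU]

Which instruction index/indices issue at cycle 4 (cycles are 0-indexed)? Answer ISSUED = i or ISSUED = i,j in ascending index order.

[0] i0  ld  -- no-port MEM/MEM
[1] i1&i2  st and  -- pair
[2] i3  ld  -- WAW r0
[3] i4  sub  -- RAW+WAW r0
[4] i5&i6  mul st  -- pair
[5] i7&i8  xor add  -- pair

ISSUED = 5,6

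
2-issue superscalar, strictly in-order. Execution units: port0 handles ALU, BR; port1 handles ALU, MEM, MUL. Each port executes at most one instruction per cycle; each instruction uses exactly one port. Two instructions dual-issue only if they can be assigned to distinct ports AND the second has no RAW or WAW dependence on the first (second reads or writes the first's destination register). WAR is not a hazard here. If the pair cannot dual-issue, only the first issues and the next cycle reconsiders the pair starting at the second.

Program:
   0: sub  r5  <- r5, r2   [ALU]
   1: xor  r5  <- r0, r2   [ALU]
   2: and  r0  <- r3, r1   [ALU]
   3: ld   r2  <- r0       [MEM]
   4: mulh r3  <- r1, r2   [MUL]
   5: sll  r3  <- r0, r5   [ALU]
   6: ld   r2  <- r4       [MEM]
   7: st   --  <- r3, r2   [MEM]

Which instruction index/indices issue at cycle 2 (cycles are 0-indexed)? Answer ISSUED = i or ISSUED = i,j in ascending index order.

0. sub.ALU @i0  | WAW r5
1. xor.ALU;and.ALU @i1&i2  | 2-wide
2. ld.MEM @i3  | no-port MEM/MUL
3. mulh.MUL @i4  | WAW r3
4. sll.ALU;ld.MEM @i5&i6  | 2-wide
5. st.MEM @i7  | tail

ISSUED = 3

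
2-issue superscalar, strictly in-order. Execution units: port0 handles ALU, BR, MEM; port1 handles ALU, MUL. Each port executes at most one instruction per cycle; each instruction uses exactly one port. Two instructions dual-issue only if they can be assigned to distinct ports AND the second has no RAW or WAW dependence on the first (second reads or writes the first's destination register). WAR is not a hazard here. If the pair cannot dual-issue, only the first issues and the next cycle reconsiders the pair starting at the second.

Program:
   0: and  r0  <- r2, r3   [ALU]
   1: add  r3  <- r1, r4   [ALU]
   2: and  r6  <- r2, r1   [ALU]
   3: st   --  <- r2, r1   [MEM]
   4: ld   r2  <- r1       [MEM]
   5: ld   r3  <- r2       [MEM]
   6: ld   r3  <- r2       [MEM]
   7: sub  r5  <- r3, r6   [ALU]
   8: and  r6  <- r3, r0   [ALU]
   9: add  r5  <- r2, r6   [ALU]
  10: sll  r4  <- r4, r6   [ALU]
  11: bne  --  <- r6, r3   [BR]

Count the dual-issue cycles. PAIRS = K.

  cy0 -> i0/i1 (and.ALU add.ALU) pair
  cy1 -> i2/i3 (and.ALU st.MEM) pair
  cy2 -> i4 (ld.MEM) no-port MEM/MEM
  cy3 -> i5 (ld.MEM) no-port MEM/MEM
  cy4 -> i6 (ld.MEM) RAW r3
  cy5 -> i7/i8 (sub.ALU and.ALU) pair
  cy6 -> i9/i10 (add.ALU sll.ALU) pair
  cy7 -> i11 (bne.BR) tail

PAIRS = 4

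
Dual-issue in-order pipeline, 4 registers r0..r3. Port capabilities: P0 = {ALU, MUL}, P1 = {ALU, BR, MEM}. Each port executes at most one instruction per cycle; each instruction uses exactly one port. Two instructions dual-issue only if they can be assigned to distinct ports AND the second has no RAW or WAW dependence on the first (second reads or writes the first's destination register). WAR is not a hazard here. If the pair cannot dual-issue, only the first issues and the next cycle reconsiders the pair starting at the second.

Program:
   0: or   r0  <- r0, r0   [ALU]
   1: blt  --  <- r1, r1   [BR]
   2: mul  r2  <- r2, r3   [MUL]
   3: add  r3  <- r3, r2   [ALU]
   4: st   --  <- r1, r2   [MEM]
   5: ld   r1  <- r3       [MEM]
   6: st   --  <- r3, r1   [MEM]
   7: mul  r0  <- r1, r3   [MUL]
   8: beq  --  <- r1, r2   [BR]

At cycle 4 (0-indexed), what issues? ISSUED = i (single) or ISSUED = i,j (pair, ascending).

#0 head=0: or.ALU blt.BR i0+i1 dual
#1 head=2: mul.MUL i2 RAW r2
#2 head=3: add.ALU st.MEM i3+i4 dual
#3 head=5: ld.MEM i5 no-port MEM/MEM
#4 head=6: st.MEM mul.MUL i6+i7 dual
#5 head=8: beq.BR i8 tail

ISSUED = 6,7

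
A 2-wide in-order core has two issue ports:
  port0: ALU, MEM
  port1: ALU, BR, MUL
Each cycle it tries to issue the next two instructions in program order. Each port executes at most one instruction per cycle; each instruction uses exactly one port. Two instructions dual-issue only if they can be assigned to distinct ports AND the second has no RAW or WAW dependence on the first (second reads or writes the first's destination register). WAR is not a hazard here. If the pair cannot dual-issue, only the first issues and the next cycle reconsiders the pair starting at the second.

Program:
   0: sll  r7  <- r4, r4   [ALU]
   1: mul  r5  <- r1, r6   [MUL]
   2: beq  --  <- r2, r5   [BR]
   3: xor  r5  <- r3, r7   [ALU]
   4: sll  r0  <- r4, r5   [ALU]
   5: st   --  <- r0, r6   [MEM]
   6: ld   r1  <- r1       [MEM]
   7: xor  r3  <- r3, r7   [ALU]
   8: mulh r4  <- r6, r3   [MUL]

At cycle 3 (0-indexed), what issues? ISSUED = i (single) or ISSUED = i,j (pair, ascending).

ISSUED = 5

[0] i0/i1  sll.ALU;mul.MUL  -- 2-wide
[1] i2/i3  beq.BR;xor.ALU  -- 2-wide
[2] i4  sll.ALU  -- RAW r0
[3] i5  st.MEM  -- no-port MEM/MEM
[4] i6/i7  ld.MEM;xor.ALU  -- 2-wide
[5] i8  mulh.MUL  -- tail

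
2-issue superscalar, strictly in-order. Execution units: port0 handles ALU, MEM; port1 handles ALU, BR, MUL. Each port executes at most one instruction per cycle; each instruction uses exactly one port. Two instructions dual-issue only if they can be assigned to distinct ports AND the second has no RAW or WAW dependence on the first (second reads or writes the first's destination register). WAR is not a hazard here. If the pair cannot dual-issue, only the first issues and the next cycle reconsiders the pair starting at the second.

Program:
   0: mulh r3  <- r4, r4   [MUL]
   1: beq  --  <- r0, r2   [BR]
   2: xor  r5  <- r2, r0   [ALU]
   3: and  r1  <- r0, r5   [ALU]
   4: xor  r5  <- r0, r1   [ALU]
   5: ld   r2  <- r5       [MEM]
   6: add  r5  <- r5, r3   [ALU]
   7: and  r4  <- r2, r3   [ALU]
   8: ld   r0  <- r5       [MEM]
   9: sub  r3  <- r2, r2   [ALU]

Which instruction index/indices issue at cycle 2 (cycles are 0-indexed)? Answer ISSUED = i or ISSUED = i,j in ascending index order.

ISSUED = 3

t=0 i0:mulh ; no-port MUL/BR
t=1 i1&i2:beq xor ; pair
t=2 i3:and ; RAW r1
t=3 i4:xor ; RAW r5
t=4 i5&i6:ld add ; pair
t=5 i7&i8:and ld ; pair
t=6 i9:sub ; tail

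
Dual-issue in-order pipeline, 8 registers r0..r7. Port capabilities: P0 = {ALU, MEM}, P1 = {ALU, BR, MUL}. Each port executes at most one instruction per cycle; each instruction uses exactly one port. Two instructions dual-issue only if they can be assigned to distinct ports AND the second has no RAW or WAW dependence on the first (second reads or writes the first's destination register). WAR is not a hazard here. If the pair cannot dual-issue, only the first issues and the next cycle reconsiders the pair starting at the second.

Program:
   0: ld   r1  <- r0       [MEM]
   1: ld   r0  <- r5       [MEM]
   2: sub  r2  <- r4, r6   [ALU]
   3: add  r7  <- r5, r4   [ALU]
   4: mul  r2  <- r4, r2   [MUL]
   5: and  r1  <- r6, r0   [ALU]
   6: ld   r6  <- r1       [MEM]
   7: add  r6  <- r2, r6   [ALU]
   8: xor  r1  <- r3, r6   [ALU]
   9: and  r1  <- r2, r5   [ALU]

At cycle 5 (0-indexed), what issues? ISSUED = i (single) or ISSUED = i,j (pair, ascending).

  cy0 -> i0 (ld.MEM) no-port MEM/MEM
  cy1 -> i1,i2 (ld.MEM;sub.ALU) pair
  cy2 -> i3,i4 (add.ALU;mul.MUL) pair
  cy3 -> i5 (and.ALU) RAW r1
  cy4 -> i6 (ld.MEM) RAW+WAW r6
  cy5 -> i7 (add.ALU) RAW r6
  cy6 -> i8 (xor.ALU) WAW r1
  cy7 -> i9 (and.ALU) tail

ISSUED = 7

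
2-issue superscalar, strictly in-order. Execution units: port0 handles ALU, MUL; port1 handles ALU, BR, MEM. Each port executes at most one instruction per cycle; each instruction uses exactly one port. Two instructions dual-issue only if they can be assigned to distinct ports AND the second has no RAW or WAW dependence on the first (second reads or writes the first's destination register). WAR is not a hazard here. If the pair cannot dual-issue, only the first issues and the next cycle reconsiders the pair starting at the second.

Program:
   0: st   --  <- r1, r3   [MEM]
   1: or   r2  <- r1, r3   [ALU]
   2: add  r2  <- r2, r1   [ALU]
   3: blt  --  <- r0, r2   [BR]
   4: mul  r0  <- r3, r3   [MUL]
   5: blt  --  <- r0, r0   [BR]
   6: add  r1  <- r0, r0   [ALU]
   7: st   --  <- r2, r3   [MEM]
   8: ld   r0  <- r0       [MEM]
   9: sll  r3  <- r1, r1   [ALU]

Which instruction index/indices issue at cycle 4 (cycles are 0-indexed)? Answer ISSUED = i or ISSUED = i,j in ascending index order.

ISSUED = 7

0. st/or @i0+i1  | dual
1. add @i2  | RAW r2
2. blt/mul @i3+i4  | dual
3. blt/add @i5+i6  | dual
4. st @i7  | no-port MEM/MEM
5. ld/sll @i8+i9  | dual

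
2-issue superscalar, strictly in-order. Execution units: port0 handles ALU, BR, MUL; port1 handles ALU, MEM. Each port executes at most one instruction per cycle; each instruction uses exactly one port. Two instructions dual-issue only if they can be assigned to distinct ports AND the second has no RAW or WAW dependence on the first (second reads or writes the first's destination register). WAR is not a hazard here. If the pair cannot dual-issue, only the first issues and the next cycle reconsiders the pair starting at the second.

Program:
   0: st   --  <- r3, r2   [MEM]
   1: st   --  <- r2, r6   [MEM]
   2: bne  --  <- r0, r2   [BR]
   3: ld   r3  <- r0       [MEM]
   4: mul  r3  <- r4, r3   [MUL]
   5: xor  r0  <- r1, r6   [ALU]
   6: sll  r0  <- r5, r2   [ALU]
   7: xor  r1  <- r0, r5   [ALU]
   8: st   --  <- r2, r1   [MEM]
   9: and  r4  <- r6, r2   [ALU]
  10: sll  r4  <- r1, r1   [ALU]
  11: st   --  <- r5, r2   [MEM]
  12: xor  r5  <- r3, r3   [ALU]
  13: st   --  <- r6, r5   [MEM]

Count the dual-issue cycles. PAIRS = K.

  cy0 -> i0 (st) no-port MEM/MEM
  cy1 -> i1&i2 (st+bne) 2-wide
  cy2 -> i3 (ld) RAW+WAW r3
  cy3 -> i4&i5 (mul+xor) 2-wide
  cy4 -> i6 (sll) RAW r0
  cy5 -> i7 (xor) RAW r1
  cy6 -> i8&i9 (st+and) 2-wide
  cy7 -> i10&i11 (sll+st) 2-wide
  cy8 -> i12 (xor) RAW r5
  cy9 -> i13 (st) tail

PAIRS = 4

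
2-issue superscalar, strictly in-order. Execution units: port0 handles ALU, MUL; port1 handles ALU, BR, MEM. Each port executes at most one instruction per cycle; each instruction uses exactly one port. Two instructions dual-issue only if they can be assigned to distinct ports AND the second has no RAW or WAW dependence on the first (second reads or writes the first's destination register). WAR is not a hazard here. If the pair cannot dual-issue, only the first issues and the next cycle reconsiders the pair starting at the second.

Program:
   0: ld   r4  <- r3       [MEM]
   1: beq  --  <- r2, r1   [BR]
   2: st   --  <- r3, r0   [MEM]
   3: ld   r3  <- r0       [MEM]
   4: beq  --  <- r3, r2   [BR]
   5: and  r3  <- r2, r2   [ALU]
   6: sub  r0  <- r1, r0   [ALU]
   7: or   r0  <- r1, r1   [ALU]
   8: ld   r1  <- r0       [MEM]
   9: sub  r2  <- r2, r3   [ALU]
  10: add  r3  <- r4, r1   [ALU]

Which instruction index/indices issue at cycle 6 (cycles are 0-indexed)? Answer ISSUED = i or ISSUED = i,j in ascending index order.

0. ld @i0  | no-port MEM/BR
1. beq @i1  | no-port BR/MEM
2. st @i2  | no-port MEM/MEM
3. ld @i3  | no-port MEM/BR
4. beq+and @i4+i5  | dual
5. sub @i6  | WAW r0
6. or @i7  | RAW r0
7. ld+sub @i8+i9  | dual
8. add @i10  | tail

ISSUED = 7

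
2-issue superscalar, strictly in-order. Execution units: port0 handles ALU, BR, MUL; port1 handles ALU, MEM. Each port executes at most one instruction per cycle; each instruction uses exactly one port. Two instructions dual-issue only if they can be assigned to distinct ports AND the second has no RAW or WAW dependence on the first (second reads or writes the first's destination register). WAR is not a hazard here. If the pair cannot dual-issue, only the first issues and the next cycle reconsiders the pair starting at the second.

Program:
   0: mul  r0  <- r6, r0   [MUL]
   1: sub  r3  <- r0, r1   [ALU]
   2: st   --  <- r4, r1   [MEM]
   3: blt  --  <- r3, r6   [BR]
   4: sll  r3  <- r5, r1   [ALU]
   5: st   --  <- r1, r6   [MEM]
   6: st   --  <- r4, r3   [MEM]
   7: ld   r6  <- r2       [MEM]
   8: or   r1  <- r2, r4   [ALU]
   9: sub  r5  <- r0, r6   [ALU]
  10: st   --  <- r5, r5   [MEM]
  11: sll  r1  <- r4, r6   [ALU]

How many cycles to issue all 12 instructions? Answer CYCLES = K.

[0] i0  mul  -- RAW r0
[1] i1/i2  sub;st  -- dual
[2] i3/i4  blt;sll  -- dual
[3] i5  st  -- no-port MEM/MEM
[4] i6  st  -- no-port MEM/MEM
[5] i7/i8  ld;or  -- dual
[6] i9  sub  -- RAW r5
[7] i10/i11  st;sll  -- dual

CYCLES = 8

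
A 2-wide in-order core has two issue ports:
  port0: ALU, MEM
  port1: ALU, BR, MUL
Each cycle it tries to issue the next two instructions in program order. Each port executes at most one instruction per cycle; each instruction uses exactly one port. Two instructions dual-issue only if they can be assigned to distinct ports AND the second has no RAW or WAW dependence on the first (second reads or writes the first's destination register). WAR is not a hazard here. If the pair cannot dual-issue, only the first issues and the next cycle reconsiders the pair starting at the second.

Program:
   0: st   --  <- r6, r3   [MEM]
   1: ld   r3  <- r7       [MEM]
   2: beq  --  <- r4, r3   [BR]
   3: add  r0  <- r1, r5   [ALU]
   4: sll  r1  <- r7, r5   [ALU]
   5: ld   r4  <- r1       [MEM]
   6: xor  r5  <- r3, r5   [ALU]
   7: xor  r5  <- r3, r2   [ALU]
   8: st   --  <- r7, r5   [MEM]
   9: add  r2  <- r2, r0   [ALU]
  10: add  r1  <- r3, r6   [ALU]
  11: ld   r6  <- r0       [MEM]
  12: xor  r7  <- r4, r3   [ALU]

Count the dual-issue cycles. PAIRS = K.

0. st @i0  | no-port MEM/MEM
1. ld @i1  | RAW r3
2. beq;add @i2+i3  | dual
3. sll @i4  | RAW r1
4. ld;xor @i5+i6  | dual
5. xor @i7  | RAW r5
6. st;add @i8+i9  | dual
7. add;ld @i10+i11  | dual
8. xor @i12  | tail

PAIRS = 4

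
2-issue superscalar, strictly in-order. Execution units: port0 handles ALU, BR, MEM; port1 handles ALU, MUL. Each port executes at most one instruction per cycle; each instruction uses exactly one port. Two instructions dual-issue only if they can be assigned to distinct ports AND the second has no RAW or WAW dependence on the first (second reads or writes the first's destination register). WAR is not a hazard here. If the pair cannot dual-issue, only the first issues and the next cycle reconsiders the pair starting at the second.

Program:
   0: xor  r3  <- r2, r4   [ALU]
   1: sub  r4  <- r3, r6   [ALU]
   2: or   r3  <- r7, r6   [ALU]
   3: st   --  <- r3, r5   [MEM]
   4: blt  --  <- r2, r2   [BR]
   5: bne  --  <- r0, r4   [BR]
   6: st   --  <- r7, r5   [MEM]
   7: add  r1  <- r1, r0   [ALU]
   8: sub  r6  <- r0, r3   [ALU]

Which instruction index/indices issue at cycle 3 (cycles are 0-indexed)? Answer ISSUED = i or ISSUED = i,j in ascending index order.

ISSUED = 4

  cy0 -> i0 (xor.ALU) RAW r3
  cy1 -> i1&i2 (sub.ALU/or.ALU) dual
  cy2 -> i3 (st.MEM) no-port MEM/BR
  cy3 -> i4 (blt.BR) no-port BR/BR
  cy4 -> i5 (bne.BR) no-port BR/MEM
  cy5 -> i6&i7 (st.MEM/add.ALU) dual
  cy6 -> i8 (sub.ALU) tail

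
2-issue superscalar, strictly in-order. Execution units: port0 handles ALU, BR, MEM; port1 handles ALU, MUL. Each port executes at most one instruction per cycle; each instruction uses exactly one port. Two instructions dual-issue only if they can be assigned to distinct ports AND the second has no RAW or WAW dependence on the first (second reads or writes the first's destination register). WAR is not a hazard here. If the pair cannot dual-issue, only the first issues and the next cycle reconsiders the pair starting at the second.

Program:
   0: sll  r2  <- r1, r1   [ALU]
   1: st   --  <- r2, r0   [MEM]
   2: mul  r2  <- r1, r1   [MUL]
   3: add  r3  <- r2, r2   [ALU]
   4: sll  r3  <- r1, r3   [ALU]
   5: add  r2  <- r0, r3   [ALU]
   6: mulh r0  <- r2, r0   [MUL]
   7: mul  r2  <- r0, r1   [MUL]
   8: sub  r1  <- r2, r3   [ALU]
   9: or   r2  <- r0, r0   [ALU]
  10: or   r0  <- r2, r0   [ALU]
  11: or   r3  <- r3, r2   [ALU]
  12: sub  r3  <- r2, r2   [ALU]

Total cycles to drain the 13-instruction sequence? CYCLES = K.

[0] i0  sll.ALU  -- RAW r2
[1] i1,i2  st.MEM;mul.MUL  -- dual
[2] i3  add.ALU  -- RAW+WAW r3
[3] i4  sll.ALU  -- RAW r3
[4] i5  add.ALU  -- RAW r2
[5] i6  mulh.MUL  -- no-port MUL/MUL
[6] i7  mul.MUL  -- RAW r2
[7] i8,i9  sub.ALU;or.ALU  -- dual
[8] i10,i11  or.ALU;or.ALU  -- dual
[9] i12  sub.ALU  -- tail

CYCLES = 10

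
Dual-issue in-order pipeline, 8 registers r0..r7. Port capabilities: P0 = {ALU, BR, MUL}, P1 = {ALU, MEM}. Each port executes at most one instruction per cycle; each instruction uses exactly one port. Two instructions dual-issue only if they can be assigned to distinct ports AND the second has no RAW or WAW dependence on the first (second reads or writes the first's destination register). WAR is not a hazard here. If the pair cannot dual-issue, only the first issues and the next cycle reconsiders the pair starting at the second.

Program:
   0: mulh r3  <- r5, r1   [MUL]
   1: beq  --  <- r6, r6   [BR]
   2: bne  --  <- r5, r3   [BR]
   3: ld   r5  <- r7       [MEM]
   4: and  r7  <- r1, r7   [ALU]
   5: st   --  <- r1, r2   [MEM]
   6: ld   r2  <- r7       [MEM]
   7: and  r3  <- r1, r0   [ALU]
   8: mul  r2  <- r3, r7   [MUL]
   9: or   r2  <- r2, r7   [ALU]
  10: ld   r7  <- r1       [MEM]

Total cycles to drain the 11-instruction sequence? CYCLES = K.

CYCLES = 7

  cy0 -> i0 (mulh.MUL) no-port MUL/BR
  cy1 -> i1 (beq.BR) no-port BR/BR
  cy2 -> i2&i3 (bne.BR;ld.MEM) dual
  cy3 -> i4&i5 (and.ALU;st.MEM) dual
  cy4 -> i6&i7 (ld.MEM;and.ALU) dual
  cy5 -> i8 (mul.MUL) RAW+WAW r2
  cy6 -> i9&i10 (or.ALU;ld.MEM) dual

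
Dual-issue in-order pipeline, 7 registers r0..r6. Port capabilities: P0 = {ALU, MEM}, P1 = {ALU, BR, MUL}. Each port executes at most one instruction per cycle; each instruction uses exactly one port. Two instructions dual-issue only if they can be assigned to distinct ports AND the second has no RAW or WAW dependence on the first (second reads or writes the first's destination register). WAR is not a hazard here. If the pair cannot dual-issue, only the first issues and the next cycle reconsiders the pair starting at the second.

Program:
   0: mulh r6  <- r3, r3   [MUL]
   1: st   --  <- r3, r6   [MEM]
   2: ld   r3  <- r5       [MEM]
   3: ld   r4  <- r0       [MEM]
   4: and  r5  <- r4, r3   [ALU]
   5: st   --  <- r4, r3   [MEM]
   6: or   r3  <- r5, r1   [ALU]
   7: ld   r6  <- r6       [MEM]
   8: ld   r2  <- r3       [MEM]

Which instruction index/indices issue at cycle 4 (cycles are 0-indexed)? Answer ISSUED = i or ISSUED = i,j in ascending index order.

c0: i0 mulh.MUL  RAW r6
c1: i1 st.MEM  no-port MEM/MEM
c2: i2 ld.MEM  no-port MEM/MEM
c3: i3 ld.MEM  RAW r4
c4: i4,i5 and.ALU;st.MEM  dual
c5: i6,i7 or.ALU;ld.MEM  dual
c6: i8 ld.MEM  tail

ISSUED = 4,5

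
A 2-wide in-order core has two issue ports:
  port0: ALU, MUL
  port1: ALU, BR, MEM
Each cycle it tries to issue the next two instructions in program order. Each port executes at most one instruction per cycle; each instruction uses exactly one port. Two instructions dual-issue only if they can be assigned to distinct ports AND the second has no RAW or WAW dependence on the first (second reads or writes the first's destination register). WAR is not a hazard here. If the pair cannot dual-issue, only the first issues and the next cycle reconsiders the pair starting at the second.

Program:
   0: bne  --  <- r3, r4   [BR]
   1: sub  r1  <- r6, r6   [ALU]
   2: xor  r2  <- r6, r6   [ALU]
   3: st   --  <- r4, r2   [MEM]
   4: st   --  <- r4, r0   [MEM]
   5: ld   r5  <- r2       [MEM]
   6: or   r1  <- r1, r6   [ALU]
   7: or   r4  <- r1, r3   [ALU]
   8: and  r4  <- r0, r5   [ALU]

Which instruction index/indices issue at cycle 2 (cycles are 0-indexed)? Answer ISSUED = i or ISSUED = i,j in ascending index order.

#0 head=0: bne.BR/sub.ALU i0/i1 pair
#1 head=2: xor.ALU i2 RAW r2
#2 head=3: st.MEM i3 no-port MEM/MEM
#3 head=4: st.MEM i4 no-port MEM/MEM
#4 head=5: ld.MEM/or.ALU i5/i6 pair
#5 head=7: or.ALU i7 WAW r4
#6 head=8: and.ALU i8 tail

ISSUED = 3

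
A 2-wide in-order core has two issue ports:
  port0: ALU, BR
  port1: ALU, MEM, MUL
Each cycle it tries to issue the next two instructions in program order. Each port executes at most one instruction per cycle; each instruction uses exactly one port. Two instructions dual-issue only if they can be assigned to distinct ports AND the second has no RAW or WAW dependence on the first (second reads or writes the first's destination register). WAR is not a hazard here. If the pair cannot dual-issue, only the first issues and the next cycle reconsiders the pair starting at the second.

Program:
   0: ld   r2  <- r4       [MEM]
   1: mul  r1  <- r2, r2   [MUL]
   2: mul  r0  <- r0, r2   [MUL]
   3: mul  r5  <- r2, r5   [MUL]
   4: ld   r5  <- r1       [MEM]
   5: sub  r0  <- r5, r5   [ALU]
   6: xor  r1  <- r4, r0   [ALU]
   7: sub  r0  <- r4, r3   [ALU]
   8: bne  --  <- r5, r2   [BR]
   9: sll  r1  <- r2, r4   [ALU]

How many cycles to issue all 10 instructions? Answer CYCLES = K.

[0] i0  ld.MEM  -- no-port MEM/MUL
[1] i1  mul.MUL  -- no-port MUL/MUL
[2] i2  mul.MUL  -- no-port MUL/MUL
[3] i3  mul.MUL  -- no-port MUL/MEM
[4] i4  ld.MEM  -- RAW r5
[5] i5  sub.ALU  -- RAW r0
[6] i6&i7  xor.ALU sub.ALU  -- pair
[7] i8&i9  bne.BR sll.ALU  -- pair

CYCLES = 8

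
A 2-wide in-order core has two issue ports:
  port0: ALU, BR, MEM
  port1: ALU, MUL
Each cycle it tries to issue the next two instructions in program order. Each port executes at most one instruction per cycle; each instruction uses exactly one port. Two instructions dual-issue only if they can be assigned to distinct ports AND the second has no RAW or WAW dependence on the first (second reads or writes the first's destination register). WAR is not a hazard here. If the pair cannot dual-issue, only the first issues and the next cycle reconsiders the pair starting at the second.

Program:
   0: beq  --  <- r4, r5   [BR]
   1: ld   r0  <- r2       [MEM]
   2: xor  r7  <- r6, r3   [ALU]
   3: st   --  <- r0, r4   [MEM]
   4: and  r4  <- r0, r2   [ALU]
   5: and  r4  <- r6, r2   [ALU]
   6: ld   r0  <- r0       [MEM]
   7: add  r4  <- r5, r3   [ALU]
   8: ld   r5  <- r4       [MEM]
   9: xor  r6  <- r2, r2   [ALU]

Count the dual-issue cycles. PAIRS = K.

PAIRS = 4

0. beq.BR @i0  | no-port BR/MEM
1. ld.MEM+xor.ALU @i1/i2  | pair
2. st.MEM+and.ALU @i3/i4  | pair
3. and.ALU+ld.MEM @i5/i6  | pair
4. add.ALU @i7  | RAW r4
5. ld.MEM+xor.ALU @i8/i9  | pair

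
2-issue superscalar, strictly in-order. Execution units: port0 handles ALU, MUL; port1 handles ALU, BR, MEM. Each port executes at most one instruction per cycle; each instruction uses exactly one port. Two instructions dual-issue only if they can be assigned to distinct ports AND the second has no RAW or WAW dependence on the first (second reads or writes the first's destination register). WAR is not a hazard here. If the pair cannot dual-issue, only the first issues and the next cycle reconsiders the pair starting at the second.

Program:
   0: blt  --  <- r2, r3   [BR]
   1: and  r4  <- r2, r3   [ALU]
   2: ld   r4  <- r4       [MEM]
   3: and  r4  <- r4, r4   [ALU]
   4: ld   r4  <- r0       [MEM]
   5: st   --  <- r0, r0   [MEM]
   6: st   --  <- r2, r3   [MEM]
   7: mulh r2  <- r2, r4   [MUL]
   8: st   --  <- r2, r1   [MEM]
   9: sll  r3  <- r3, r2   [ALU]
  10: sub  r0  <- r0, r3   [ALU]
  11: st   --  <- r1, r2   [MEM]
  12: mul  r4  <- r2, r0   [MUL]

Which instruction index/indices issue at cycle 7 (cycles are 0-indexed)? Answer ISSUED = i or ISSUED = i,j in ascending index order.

ISSUED = 10,11

  cy0 -> i0&i1 (blt.BR/and.ALU) dual
  cy1 -> i2 (ld.MEM) RAW+WAW r4
  cy2 -> i3 (and.ALU) WAW r4
  cy3 -> i4 (ld.MEM) no-port MEM/MEM
  cy4 -> i5 (st.MEM) no-port MEM/MEM
  cy5 -> i6&i7 (st.MEM/mulh.MUL) dual
  cy6 -> i8&i9 (st.MEM/sll.ALU) dual
  cy7 -> i10&i11 (sub.ALU/st.MEM) dual
  cy8 -> i12 (mul.MUL) tail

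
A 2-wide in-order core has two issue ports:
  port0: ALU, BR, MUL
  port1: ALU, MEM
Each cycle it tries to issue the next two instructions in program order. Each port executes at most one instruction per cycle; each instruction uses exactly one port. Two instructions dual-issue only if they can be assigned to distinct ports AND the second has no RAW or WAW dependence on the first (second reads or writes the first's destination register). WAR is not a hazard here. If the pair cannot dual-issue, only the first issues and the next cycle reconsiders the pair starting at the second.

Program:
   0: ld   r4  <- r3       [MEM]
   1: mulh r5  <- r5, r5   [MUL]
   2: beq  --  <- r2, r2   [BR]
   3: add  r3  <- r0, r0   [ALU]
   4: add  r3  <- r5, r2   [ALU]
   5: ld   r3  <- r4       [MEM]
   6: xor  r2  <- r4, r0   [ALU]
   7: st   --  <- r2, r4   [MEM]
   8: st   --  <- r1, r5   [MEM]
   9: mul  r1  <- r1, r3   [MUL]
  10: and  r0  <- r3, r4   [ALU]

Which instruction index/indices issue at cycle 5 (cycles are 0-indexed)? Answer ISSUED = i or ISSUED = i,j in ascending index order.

ISSUED = 8,9

c0: i0&i1 ld.MEM/mulh.MUL  dual
c1: i2&i3 beq.BR/add.ALU  dual
c2: i4 add.ALU  WAW r3
c3: i5&i6 ld.MEM/xor.ALU  dual
c4: i7 st.MEM  no-port MEM/MEM
c5: i8&i9 st.MEM/mul.MUL  dual
c6: i10 and.ALU  tail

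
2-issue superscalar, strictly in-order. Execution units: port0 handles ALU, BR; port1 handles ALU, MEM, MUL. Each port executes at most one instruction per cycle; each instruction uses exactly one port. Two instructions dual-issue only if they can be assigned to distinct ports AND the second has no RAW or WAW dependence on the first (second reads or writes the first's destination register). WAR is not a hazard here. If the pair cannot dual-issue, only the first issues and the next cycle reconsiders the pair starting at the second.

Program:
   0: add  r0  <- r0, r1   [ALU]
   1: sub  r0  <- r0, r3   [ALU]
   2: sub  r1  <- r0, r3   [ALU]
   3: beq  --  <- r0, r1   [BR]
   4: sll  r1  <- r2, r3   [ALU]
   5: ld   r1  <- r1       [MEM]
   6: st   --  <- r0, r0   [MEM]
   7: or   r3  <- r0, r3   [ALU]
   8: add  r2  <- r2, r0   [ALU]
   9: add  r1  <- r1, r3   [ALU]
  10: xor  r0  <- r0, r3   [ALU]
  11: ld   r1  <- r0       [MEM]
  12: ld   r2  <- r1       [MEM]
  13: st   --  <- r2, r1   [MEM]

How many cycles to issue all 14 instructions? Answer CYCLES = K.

CYCLES = 11

c0: i0 add.ALU  RAW+WAW r0
c1: i1 sub.ALU  RAW r0
c2: i2 sub.ALU  RAW r1
c3: i3/i4 beq.BR/sll.ALU  pair
c4: i5 ld.MEM  no-port MEM/MEM
c5: i6/i7 st.MEM/or.ALU  pair
c6: i8/i9 add.ALU/add.ALU  pair
c7: i10 xor.ALU  RAW r0
c8: i11 ld.MEM  no-port MEM/MEM
c9: i12 ld.MEM  no-port MEM/MEM
c10: i13 st.MEM  tail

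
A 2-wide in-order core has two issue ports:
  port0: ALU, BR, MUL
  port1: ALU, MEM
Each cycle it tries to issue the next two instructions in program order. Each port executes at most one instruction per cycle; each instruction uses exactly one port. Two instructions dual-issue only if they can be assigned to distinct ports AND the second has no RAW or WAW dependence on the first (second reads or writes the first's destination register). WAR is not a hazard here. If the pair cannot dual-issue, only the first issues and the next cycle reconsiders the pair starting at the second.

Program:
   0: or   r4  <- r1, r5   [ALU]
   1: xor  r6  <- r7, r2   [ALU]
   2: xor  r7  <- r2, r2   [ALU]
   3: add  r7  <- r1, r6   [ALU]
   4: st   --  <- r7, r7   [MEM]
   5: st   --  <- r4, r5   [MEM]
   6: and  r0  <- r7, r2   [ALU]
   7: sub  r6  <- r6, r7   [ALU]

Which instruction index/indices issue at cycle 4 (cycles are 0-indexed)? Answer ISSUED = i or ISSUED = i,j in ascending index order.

ISSUED = 5,6

#0 head=0: or xor i0+i1 dual
#1 head=2: xor i2 WAW r7
#2 head=3: add i3 RAW r7
#3 head=4: st i4 no-port MEM/MEM
#4 head=5: st and i5+i6 dual
#5 head=7: sub i7 tail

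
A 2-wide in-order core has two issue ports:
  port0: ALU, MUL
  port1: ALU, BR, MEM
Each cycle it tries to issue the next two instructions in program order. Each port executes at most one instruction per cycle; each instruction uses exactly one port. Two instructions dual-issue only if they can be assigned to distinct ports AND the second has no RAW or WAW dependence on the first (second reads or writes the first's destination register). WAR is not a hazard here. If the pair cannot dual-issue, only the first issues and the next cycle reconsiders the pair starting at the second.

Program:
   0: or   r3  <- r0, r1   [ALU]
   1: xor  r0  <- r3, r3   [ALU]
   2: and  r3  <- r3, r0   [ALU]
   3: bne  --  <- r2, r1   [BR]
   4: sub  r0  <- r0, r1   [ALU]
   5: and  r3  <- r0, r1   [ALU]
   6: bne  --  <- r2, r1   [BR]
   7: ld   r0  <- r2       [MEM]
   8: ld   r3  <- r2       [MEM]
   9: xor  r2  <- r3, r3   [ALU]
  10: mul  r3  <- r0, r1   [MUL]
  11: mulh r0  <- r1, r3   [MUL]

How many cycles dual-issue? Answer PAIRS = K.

PAIRS = 3

t=0 i0:or ; RAW r3
t=1 i1:xor ; RAW r0
t=2 i2/i3:and;bne ; pair
t=3 i4:sub ; RAW r0
t=4 i5/i6:and;bne ; pair
t=5 i7:ld ; no-port MEM/MEM
t=6 i8:ld ; RAW r3
t=7 i9/i10:xor;mul ; pair
t=8 i11:mulh ; tail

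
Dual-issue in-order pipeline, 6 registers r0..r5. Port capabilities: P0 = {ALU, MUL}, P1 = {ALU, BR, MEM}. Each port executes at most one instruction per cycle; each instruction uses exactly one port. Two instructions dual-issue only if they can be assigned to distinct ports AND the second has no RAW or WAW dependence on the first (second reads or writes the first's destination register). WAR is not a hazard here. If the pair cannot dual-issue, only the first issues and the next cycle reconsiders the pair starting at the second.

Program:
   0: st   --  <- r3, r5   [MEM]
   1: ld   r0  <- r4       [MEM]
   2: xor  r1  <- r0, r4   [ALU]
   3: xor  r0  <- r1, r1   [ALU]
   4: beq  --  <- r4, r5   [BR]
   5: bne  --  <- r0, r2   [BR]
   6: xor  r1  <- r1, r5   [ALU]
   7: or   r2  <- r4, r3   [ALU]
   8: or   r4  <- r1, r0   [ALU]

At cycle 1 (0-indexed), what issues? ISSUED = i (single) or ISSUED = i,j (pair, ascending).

ISSUED = 1

  cy0 -> i0 (st.MEM) no-port MEM/MEM
  cy1 -> i1 (ld.MEM) RAW r0
  cy2 -> i2 (xor.ALU) RAW r1
  cy3 -> i3/i4 (xor.ALU+beq.BR) pair
  cy4 -> i5/i6 (bne.BR+xor.ALU) pair
  cy5 -> i7/i8 (or.ALU+or.ALU) pair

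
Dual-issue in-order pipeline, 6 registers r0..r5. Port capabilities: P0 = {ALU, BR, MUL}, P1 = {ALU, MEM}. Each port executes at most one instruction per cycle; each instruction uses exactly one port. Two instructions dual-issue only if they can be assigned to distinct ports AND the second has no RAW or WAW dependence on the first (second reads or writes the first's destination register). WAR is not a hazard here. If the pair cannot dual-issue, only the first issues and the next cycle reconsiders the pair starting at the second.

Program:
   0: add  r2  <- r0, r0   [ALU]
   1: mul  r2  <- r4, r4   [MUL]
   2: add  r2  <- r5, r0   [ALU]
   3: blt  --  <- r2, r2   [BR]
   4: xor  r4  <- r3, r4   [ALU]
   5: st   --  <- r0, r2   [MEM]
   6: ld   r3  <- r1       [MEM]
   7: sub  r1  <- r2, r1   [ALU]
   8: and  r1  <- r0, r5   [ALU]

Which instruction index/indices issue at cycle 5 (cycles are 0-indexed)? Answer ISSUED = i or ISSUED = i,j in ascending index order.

ISSUED = 6,7

t=0 i0:add.ALU ; WAW r2
t=1 i1:mul.MUL ; WAW r2
t=2 i2:add.ALU ; RAW r2
t=3 i3/i4:blt.BR;xor.ALU ; 2-wide
t=4 i5:st.MEM ; no-port MEM/MEM
t=5 i6/i7:ld.MEM;sub.ALU ; 2-wide
t=6 i8:and.ALU ; tail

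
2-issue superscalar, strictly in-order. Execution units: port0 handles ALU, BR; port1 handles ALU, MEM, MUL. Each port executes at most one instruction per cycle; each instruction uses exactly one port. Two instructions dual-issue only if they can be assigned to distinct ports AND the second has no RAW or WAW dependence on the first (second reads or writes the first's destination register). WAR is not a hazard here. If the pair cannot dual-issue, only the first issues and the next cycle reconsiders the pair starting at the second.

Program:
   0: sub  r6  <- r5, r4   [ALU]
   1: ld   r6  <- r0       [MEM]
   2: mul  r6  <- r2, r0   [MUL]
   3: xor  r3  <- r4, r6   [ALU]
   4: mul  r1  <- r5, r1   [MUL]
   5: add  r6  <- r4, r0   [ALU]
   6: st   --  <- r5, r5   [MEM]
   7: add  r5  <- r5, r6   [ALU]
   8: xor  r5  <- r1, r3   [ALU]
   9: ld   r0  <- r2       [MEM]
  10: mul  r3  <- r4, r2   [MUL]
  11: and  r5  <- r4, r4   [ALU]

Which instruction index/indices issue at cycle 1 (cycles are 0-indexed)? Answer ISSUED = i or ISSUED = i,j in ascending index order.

t=0 i0:sub ; WAW r6
t=1 i1:ld ; no-port MEM/MUL
t=2 i2:mul ; RAW r6
t=3 i3/i4:xor;mul ; 2-wide
t=4 i5/i6:add;st ; 2-wide
t=5 i7:add ; WAW r5
t=6 i8/i9:xor;ld ; 2-wide
t=7 i10/i11:mul;and ; 2-wide

ISSUED = 1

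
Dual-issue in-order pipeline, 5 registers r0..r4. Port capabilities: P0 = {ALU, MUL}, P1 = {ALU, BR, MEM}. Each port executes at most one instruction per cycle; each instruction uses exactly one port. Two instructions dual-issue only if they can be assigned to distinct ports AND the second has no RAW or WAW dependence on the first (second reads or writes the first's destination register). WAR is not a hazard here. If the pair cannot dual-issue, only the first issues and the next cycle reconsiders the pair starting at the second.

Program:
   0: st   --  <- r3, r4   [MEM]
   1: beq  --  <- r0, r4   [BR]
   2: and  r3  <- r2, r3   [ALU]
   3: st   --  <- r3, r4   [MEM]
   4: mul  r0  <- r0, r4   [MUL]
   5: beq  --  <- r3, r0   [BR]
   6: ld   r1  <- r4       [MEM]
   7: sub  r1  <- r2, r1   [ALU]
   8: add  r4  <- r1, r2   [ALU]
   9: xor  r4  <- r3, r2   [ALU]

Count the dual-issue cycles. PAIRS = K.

PAIRS = 2

t=0 i0:st ; no-port MEM/BR
t=1 i1&i2:beq/and ; pair
t=2 i3&i4:st/mul ; pair
t=3 i5:beq ; no-port BR/MEM
t=4 i6:ld ; RAW+WAW r1
t=5 i7:sub ; RAW r1
t=6 i8:add ; WAW r4
t=7 i9:xor ; tail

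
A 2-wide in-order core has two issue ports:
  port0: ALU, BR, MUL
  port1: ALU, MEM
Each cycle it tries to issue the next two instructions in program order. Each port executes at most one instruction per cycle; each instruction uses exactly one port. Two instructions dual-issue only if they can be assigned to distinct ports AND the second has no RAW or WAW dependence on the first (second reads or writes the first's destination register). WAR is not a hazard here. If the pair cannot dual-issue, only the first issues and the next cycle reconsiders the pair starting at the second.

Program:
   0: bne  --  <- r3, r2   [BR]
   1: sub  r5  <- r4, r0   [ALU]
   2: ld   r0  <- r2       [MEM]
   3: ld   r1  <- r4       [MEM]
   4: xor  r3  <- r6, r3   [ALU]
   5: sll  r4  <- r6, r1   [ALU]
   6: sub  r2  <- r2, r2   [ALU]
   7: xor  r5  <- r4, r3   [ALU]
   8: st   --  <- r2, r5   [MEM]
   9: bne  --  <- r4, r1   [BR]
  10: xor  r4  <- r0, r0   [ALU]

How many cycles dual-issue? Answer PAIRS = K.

c0: i0/i1 bne+sub  pair
c1: i2 ld  no-port MEM/MEM
c2: i3/i4 ld+xor  pair
c3: i5/i6 sll+sub  pair
c4: i7 xor  RAW r5
c5: i8/i9 st+bne  pair
c6: i10 xor  tail

PAIRS = 4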